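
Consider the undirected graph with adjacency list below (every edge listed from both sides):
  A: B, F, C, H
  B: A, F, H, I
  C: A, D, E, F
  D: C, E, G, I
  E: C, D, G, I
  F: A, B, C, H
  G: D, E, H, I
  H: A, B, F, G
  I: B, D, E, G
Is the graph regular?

Yes

Degrees: A:4, B:4, C:4, D:4, E:4, F:4, G:4, H:4, I:4
Every vertex has degree 4, so the graph is 4-regular.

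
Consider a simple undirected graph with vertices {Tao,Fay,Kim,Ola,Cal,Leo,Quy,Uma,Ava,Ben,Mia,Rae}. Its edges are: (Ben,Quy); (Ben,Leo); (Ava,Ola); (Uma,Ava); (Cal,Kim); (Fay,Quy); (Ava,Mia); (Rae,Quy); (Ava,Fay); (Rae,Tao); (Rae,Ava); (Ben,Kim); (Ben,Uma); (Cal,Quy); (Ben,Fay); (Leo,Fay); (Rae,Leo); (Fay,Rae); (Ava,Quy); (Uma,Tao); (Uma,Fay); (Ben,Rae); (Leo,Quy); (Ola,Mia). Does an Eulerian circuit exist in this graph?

Yes

Degrees: Tao:2, Fay:6, Kim:2, Ola:2, Cal:2, Leo:4, Quy:6, Uma:4, Ava:6, Ben:6, Mia:2, Rae:6
Every vertex has even degree and the edges form a single connected piece, so an Eulerian circuit exists.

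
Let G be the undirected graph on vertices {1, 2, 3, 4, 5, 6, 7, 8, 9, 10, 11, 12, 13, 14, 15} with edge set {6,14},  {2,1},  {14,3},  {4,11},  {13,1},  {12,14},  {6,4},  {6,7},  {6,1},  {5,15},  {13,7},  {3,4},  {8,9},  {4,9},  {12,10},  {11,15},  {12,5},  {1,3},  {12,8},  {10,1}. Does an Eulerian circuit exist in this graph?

No

Degrees: 1:5, 2:1, 3:3, 4:4, 5:2, 6:4, 7:2, 8:2, 9:2, 10:2, 11:2, 12:4, 13:2, 14:3, 15:2
1, 2, 3, 14 have odd degree; an Eulerian circuit needs every degree to be even, so none exists.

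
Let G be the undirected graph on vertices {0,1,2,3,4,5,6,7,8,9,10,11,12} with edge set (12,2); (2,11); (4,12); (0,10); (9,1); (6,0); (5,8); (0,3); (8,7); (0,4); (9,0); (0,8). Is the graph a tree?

The graph has 13 vertices and 12 edges.
It is connected with exactly 12 edges, hence acyclic — it is a tree.

Yes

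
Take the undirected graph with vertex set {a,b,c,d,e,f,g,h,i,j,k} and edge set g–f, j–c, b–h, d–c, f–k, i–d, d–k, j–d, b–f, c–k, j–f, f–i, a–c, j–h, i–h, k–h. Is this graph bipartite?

c-d-k-c is an odd cycle (length 3), and a bipartite graph can contain only even cycles.

No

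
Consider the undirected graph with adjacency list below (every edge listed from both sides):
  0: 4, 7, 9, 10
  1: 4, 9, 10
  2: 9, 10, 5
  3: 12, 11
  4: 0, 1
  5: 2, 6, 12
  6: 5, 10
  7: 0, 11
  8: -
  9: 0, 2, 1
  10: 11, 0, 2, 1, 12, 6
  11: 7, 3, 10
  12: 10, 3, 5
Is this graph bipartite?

Yes

A valid 2-coloring puts {3, 4, 5, 7, 8, 9, 10} on one side and {0, 1, 2, 6, 11, 12} on the other; every edge crosses between the two sides.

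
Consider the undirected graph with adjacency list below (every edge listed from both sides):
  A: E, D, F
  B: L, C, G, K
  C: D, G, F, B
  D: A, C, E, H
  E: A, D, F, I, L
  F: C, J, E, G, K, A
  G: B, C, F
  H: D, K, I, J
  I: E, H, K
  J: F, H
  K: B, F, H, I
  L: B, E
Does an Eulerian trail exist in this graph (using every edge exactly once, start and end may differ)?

No

Degrees: A:3, B:4, C:4, D:4, E:5, F:6, G:3, H:4, I:3, J:2, K:4, L:2
Odd-degree vertices: A, E, G, I (4 total).
An Eulerian trail requires 0 or 2 odd-degree vertices; here there are 4.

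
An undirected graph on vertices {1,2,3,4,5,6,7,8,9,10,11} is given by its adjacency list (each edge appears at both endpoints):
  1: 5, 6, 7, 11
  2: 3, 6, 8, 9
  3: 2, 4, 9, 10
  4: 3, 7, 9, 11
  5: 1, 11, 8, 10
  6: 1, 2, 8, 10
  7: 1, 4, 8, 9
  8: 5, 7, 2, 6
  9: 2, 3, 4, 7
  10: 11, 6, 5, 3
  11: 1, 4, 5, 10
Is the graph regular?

Yes

Degrees: 1:4, 2:4, 3:4, 4:4, 5:4, 6:4, 7:4, 8:4, 9:4, 10:4, 11:4
Every vertex has degree 4, so the graph is 4-regular.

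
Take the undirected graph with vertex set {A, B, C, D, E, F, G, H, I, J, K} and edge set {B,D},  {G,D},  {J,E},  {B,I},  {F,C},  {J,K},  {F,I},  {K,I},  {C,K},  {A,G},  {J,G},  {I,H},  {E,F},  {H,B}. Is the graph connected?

Starting from A and exploring outward reaches every vertex (A, G, J, D, K, E, B, I, C, F, H); the graph is connected.

Yes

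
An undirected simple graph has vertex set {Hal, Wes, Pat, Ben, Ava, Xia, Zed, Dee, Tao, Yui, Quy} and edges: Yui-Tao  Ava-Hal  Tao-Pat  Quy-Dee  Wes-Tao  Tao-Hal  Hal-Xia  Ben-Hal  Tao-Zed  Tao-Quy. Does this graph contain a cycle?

|V| = 11, |E| = 10, number of components = 1.
Since 10 = 11 - 1, the graph is a forest and contains no cycle.

No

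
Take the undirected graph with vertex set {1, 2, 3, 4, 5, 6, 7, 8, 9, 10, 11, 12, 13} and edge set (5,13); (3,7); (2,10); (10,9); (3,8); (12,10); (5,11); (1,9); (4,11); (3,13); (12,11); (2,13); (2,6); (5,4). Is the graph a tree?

No

The graph has 13 vertices and 14 edges.
A tree on 13 vertices has exactly 12 edges; this graph has 14, so it contains a cycle and is not a tree.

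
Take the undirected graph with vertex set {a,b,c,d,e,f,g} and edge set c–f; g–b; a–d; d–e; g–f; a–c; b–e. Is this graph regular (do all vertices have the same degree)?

Degrees: a:2, b:2, c:2, d:2, e:2, f:2, g:2
All degrees equal 2; the graph is regular.

Yes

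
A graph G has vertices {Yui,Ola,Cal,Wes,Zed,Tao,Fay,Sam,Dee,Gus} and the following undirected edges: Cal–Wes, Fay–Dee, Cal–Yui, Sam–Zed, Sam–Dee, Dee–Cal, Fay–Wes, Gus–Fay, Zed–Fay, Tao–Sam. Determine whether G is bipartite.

Partition the vertices as {Ola, Cal, Fay, Sam} vs {Yui, Wes, Zed, Tao, Dee, Gus}. Each listed edge has one endpoint in each part, so the graph is bipartite.

Yes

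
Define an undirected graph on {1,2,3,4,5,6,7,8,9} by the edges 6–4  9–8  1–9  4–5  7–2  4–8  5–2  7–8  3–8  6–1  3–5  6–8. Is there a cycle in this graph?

Yes

The graph has 9 vertices, 12 edges, and 1 connected component.
One cycle is 4-8-7-2-5-4.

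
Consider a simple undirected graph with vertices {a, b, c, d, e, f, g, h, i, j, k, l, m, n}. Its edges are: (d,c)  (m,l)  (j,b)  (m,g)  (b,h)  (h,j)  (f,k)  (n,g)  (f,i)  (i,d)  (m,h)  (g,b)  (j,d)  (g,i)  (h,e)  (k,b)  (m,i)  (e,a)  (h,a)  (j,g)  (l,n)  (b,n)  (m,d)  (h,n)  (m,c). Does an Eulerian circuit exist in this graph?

Degrees: a:2, b:5, c:2, d:4, e:2, f:2, g:5, h:6, i:4, j:4, k:2, l:2, m:6, n:4
b, g have odd degree; an Eulerian circuit needs every degree to be even, so none exists.

No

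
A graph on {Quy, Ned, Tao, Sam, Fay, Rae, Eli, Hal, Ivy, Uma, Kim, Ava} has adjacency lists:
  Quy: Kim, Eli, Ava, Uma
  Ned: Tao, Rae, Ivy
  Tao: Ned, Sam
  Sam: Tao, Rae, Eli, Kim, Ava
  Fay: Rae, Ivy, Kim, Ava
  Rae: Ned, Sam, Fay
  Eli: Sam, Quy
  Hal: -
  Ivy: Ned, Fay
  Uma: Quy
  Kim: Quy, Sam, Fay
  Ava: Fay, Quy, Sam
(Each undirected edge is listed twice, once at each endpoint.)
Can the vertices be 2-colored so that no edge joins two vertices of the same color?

Partition the vertices as {Tao, Rae, Eli, Hal, Ivy, Uma, Kim, Ava} vs {Quy, Ned, Sam, Fay}. Each listed edge has one endpoint in each part, so the graph is bipartite.

Yes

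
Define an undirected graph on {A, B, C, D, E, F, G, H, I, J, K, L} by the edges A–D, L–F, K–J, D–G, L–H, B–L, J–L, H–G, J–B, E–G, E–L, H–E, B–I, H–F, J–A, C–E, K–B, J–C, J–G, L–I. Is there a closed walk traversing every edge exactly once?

Degrees: A:2, B:4, C:2, D:2, E:4, F:2, G:4, H:4, I:2, J:6, K:2, L:6
Every vertex has even degree and the edges form a single connected piece, so an Eulerian circuit exists.

Yes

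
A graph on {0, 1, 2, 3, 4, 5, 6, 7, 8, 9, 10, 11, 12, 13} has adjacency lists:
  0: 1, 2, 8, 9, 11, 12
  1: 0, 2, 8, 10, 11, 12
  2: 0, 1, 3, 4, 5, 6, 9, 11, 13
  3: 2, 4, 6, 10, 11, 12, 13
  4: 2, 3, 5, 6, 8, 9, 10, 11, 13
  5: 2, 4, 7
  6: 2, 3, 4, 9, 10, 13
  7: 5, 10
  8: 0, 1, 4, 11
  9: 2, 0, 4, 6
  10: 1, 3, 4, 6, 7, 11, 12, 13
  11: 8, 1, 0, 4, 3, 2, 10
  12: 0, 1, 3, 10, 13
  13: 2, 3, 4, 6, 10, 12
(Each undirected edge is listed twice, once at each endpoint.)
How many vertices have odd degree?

Degrees: 0:6, 1:6, 2:9, 3:7, 4:9, 5:3, 6:6, 7:2, 8:4, 9:4, 10:8, 11:7, 12:5, 13:6
Odd-degree vertices: 2, 3, 4, 5, 11, 12.

6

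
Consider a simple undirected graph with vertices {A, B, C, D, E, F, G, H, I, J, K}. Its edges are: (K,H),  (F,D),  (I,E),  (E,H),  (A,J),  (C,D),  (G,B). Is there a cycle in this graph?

|V| = 11, |E| = 7, number of components = 4.
Since 7 = 11 - 4, the graph is a forest and contains no cycle.

No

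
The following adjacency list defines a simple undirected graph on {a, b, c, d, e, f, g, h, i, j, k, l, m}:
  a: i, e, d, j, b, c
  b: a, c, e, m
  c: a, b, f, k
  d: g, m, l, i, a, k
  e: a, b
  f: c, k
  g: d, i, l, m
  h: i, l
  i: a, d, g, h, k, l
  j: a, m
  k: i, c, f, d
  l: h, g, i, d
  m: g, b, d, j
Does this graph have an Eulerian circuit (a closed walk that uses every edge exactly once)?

Yes

Degrees: a:6, b:4, c:4, d:6, e:2, f:2, g:4, h:2, i:6, j:2, k:4, l:4, m:4
All degrees are even and the non-isolated vertices are connected — an Eulerian circuit exists.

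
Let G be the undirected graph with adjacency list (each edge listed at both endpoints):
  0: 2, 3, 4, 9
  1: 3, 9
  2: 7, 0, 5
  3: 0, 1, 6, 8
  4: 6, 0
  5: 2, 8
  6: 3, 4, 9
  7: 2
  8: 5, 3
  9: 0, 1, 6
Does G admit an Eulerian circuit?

No

Degrees: 0:4, 1:2, 2:3, 3:4, 4:2, 5:2, 6:3, 7:1, 8:2, 9:3
Vertices with odd degree: 2, 6, 7, 9. An Eulerian circuit requires all degrees even.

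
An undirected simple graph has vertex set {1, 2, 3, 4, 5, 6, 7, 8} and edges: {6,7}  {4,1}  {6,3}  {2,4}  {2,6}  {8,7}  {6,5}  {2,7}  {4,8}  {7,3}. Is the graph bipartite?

No

3-6-7-3 is an odd cycle (length 3), and a bipartite graph can contain only even cycles.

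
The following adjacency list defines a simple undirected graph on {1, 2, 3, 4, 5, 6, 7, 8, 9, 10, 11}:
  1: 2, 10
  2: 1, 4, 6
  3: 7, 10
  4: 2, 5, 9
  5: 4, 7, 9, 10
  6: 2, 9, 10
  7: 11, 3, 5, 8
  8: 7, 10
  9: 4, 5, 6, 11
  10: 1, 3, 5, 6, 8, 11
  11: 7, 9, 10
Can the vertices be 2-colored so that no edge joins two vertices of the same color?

No

9-4-5-9 is an odd cycle (length 3), and a bipartite graph can contain only even cycles.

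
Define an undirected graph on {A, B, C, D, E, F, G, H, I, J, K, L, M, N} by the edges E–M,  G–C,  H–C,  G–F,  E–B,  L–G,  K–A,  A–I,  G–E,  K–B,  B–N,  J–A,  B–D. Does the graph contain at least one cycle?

No

|V| = 14, |E| = 13, number of components = 1.
Since 13 = 14 - 1, the graph is a forest and contains no cycle.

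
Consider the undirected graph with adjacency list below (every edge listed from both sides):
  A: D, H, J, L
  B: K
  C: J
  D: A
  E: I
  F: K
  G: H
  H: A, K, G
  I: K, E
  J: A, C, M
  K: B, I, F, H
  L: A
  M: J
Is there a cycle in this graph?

The graph has 13 vertices, 12 edges, and 1 connected component.
Since 12 = 13 - 1, the graph is a forest and contains no cycle.

No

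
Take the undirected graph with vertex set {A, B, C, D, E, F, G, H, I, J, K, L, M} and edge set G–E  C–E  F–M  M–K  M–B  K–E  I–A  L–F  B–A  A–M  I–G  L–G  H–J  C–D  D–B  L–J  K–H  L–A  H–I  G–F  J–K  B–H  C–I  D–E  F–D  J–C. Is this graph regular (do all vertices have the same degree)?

Degrees: A:4, B:4, C:4, D:4, E:4, F:4, G:4, H:4, I:4, J:4, K:4, L:4, M:4
All degrees equal 4; the graph is regular.

Yes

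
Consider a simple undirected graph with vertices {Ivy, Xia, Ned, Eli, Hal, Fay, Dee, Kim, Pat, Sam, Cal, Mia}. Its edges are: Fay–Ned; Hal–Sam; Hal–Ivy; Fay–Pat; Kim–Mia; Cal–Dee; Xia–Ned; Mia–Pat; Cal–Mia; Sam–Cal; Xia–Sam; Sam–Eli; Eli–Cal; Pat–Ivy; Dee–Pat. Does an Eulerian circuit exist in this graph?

No

Degrees: Ivy:2, Xia:2, Ned:2, Eli:2, Hal:2, Fay:2, Dee:2, Kim:1, Pat:4, Sam:4, Cal:4, Mia:3
Vertices with odd degree: Kim, Mia. An Eulerian circuit requires all degrees even.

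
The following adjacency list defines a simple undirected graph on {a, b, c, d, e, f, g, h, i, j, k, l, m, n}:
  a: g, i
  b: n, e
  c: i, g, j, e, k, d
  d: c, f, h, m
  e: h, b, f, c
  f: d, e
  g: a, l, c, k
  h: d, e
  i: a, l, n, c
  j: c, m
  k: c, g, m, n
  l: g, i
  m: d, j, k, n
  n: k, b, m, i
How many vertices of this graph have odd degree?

0

Degrees: a:2, b:2, c:6, d:4, e:4, f:2, g:4, h:2, i:4, j:2, k:4, l:2, m:4, n:4
Odd-degree vertices: none.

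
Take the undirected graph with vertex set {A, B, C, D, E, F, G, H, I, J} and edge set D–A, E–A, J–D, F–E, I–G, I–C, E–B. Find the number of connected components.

3

Component: {H}
Component: {C, G, I}
Component: {A, B, D, E, F, J}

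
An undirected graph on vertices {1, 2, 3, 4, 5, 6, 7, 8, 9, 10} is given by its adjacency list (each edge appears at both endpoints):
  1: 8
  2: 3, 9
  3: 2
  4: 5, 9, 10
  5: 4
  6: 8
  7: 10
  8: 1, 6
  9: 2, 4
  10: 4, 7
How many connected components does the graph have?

Component: {1, 6, 8}
Component: {2, 3, 4, 5, 7, 9, 10}

2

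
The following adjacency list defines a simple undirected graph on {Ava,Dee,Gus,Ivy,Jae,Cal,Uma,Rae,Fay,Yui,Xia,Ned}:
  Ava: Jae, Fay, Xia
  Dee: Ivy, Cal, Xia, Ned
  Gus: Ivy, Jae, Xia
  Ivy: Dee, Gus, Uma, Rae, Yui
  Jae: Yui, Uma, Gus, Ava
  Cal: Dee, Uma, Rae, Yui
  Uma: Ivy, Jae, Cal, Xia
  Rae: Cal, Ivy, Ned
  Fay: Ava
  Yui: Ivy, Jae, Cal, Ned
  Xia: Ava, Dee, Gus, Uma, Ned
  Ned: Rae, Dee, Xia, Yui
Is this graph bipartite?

No

The cycle Dee-Xia-Ned-Dee has length 3, which is odd, so the graph is not bipartite.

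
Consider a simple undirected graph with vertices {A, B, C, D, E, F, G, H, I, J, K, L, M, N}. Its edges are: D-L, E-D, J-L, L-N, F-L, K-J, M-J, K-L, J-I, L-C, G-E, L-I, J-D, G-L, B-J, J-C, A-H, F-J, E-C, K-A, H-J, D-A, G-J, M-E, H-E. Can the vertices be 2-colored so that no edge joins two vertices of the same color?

No

C-J-L-C is an odd cycle (length 3), and a bipartite graph can contain only even cycles.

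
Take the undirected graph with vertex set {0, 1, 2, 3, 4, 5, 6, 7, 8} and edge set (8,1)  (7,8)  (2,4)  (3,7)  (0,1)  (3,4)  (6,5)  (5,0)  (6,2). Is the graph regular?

Degrees: 0:2, 1:2, 2:2, 3:2, 4:2, 5:2, 6:2, 7:2, 8:2
Every vertex has degree 2, so the graph is 2-regular.

Yes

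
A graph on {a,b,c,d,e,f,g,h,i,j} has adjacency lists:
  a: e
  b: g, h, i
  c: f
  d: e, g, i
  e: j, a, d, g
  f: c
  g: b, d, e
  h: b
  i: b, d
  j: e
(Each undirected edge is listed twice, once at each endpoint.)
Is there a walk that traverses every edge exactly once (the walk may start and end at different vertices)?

No

Degrees: a:1, b:3, c:1, d:3, e:4, f:1, g:3, h:1, i:2, j:1
Odd-degree vertices: a, b, c, d, f, g, h, j (8 total).
An Eulerian trail requires 0 or 2 odd-degree vertices; here there are 8.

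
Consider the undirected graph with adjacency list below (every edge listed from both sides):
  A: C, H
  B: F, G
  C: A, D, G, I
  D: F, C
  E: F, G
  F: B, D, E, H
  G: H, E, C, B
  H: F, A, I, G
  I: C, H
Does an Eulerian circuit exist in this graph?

Degrees: A:2, B:2, C:4, D:2, E:2, F:4, G:4, H:4, I:2
All degrees are even and the non-isolated vertices are connected — an Eulerian circuit exists.

Yes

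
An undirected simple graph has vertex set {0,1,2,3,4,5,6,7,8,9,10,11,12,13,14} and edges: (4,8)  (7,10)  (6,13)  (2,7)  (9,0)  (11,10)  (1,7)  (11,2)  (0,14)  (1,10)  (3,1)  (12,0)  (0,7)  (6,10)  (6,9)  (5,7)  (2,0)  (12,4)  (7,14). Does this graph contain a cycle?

The graph has 15 vertices, 19 edges, and 1 connected component.
One cycle is 0-7-14-0.

Yes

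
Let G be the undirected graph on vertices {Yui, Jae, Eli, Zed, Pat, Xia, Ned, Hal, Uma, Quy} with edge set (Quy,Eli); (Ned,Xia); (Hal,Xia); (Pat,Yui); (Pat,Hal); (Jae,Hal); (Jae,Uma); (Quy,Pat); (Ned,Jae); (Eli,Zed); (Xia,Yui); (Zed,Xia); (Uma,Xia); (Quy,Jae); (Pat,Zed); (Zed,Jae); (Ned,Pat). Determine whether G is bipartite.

Yes

A valid 2-coloring puts {Jae, Eli, Pat, Xia} on one side and {Yui, Zed, Ned, Hal, Uma, Quy} on the other; every edge crosses between the two sides.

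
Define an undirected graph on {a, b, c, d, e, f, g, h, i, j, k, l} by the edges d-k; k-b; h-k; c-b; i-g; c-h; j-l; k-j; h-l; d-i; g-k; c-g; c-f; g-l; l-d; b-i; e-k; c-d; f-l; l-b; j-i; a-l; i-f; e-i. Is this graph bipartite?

A valid 2-coloring puts {c, i, k, l} on one side and {a, b, d, e, f, g, h, j} on the other; every edge crosses between the two sides.

Yes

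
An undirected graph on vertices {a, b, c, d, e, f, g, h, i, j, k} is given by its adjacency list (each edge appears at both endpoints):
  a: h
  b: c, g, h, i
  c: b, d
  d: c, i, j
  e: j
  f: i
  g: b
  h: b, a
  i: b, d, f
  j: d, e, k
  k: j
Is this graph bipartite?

Yes

Color {c, g, h, i, j} black and {a, b, d, e, f, k} white. No edge joins two same-colored vertices, so the graph is bipartite.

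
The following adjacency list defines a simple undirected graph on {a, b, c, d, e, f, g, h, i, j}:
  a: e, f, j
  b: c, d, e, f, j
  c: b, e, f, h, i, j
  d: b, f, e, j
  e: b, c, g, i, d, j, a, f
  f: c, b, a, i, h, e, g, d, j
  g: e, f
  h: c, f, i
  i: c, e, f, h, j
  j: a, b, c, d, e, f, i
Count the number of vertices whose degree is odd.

6

Degrees: a:3, b:5, c:6, d:4, e:8, f:9, g:2, h:3, i:5, j:7
Odd-degree vertices: a, b, f, h, i, j.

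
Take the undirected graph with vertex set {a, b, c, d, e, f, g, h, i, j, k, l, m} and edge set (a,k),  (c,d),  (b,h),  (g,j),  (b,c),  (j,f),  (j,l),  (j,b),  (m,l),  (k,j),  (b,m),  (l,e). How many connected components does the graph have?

Component: {i}
Component: {a, b, c, d, e, f, g, h, j, k, l, m}

2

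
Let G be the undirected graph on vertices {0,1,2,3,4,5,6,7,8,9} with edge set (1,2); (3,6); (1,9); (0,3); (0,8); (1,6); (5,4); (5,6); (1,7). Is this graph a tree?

Yes

|V| = 10, |E| = 9.
Connected and |E| = |V| - 1, which characterizes a tree.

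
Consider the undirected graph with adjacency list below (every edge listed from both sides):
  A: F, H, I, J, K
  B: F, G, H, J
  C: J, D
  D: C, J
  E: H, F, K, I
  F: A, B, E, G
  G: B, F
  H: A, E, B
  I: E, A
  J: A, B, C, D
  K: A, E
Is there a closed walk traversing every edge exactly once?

Degrees: A:5, B:4, C:2, D:2, E:4, F:4, G:2, H:3, I:2, J:4, K:2
Vertices with odd degree: A, H. An Eulerian circuit requires all degrees even.

No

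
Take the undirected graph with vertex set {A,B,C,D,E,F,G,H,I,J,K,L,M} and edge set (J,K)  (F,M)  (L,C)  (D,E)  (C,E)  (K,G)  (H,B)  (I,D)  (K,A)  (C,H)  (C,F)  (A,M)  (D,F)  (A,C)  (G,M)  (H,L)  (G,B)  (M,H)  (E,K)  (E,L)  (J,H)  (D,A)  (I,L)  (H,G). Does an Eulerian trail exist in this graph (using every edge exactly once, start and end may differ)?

Yes

Degrees: A:4, B:2, C:5, D:4, E:4, F:3, G:4, H:6, I:2, J:2, K:4, L:4, M:4
Odd-degree vertices: C, F (2 total).
With 2 odd-degree vertices and all edges in one connected piece, an Eulerian trail exists (from C to F).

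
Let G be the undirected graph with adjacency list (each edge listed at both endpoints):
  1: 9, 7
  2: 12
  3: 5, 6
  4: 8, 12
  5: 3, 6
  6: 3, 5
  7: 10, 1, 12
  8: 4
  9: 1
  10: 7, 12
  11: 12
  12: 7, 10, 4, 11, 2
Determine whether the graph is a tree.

|V| = 12, |E| = 12.
It splits into 2 components, so it cannot be a tree.

No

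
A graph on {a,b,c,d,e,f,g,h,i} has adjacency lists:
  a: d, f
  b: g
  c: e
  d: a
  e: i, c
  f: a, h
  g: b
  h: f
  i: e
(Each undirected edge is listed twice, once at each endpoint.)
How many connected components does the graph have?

Component: {b, g}
Component: {c, e, i}
Component: {a, d, f, h}

3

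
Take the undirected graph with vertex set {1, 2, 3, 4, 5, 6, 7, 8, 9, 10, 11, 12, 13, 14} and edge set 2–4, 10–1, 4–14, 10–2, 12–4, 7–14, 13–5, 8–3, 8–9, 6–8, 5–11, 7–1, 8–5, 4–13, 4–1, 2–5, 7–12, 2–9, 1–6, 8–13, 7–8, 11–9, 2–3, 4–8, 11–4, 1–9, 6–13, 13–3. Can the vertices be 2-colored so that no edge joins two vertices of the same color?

The cycle 8-13-6-8 has length 3, which is odd, so the graph is not bipartite.

No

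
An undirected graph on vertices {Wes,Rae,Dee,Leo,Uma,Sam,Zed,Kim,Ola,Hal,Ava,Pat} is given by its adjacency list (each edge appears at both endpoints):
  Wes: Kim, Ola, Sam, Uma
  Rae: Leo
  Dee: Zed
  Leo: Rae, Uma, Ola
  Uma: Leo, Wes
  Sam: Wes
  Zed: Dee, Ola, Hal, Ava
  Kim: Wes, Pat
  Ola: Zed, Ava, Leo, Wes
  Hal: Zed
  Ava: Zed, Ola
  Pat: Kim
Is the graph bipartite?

The cycle Zed-Ava-Ola-Zed has length 3, which is odd, so the graph is not bipartite.

No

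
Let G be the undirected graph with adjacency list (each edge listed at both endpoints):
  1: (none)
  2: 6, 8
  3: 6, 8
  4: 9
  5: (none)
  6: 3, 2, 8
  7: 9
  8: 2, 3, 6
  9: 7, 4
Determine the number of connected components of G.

Component: {1}
Component: {5}
Component: {4, 7, 9}
Component: {2, 3, 6, 8}

4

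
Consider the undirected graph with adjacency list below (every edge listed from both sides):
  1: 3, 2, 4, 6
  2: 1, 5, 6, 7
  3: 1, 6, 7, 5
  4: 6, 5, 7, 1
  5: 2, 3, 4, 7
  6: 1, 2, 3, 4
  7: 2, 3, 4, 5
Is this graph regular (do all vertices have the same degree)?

Yes

Degrees: 1:4, 2:4, 3:4, 4:4, 5:4, 6:4, 7:4
All degrees equal 4; the graph is regular.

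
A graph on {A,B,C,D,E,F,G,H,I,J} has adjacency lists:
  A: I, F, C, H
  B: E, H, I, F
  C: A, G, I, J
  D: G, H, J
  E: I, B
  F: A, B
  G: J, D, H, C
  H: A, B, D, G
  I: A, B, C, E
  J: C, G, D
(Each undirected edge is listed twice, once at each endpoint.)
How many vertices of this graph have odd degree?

2

Degrees: A:4, B:4, C:4, D:3, E:2, F:2, G:4, H:4, I:4, J:3
Odd-degree vertices: D, J.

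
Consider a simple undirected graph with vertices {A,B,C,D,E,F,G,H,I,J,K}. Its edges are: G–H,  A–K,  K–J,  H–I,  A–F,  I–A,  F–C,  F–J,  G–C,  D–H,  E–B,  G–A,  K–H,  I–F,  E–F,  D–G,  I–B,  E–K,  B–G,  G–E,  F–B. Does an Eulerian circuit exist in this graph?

Yes

Degrees: A:4, B:4, C:2, D:2, E:4, F:6, G:6, H:4, I:4, J:2, K:4
All degrees are even and the non-isolated vertices are connected — an Eulerian circuit exists.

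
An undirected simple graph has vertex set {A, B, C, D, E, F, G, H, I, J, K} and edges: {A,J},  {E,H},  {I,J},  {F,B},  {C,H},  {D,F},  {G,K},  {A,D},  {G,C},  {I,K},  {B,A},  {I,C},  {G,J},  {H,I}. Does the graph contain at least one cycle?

Yes

The graph has 11 vertices, 14 edges, and 1 connected component.
One cycle is J-I-K-G-J.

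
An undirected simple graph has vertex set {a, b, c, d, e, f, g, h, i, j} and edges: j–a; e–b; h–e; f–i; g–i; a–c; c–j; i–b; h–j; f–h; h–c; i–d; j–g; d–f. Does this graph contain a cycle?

Yes

|V| = 10, |E| = 14, number of components = 1.
Since 14 > 10 - 1, a cycle must exist; for instance j-g-i-d-f-h-j.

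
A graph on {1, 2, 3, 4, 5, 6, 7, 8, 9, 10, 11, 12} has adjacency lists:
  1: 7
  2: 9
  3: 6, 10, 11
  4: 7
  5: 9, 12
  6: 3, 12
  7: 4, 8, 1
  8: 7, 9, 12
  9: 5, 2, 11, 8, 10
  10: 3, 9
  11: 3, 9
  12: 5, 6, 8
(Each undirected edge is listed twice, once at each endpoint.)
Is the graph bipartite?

Partition the vertices as {3, 7, 9, 12} vs {1, 2, 4, 5, 6, 8, 10, 11}. Each listed edge has one endpoint in each part, so the graph is bipartite.

Yes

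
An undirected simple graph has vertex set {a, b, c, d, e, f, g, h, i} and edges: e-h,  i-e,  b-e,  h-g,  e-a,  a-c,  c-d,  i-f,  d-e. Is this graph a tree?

|V| = 9, |E| = 9.
Connected but with 9 > 8 edges, so it has a cycle and is not a tree.

No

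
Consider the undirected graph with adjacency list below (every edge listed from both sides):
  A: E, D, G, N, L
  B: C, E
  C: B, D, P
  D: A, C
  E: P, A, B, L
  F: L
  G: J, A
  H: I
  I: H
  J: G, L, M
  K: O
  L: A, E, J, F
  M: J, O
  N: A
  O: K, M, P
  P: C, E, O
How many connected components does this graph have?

2

Component: {H, I}
Component: {A, B, C, D, E, F, G, J, K, L, M, N, O, P}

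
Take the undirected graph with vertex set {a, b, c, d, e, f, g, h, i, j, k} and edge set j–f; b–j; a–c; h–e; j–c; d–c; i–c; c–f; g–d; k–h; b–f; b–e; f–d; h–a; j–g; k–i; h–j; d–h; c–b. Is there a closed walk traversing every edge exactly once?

No

Degrees: a:2, b:4, c:6, d:4, e:2, f:4, g:2, h:5, i:2, j:5, k:2
h, j have odd degree; an Eulerian circuit needs every degree to be even, so none exists.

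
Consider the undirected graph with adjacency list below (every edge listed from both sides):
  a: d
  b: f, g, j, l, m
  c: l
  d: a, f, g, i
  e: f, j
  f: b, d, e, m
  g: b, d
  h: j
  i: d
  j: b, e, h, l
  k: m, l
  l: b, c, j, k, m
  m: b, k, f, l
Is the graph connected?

A breadth-first search from a visits a, d, f, i, g, b, m, e, j, l, k, h, c — all 13 vertices — so the graph is connected.

Yes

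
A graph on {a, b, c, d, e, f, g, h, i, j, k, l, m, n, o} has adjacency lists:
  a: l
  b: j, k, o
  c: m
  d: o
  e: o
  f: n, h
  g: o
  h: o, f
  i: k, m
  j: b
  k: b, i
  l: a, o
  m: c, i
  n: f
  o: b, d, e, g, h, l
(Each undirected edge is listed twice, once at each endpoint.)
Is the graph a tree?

Yes

|V| = 15, |E| = 14.
It is connected with exactly 14 edges, hence acyclic — it is a tree.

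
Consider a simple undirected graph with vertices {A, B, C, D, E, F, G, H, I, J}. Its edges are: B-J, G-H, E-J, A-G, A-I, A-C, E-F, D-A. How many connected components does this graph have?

2

Component: {B, E, F, J}
Component: {A, C, D, G, H, I}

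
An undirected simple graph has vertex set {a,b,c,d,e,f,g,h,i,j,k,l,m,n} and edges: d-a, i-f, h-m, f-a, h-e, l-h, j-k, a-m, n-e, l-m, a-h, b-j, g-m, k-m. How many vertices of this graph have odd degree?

6

Degrees: a:4, b:1, c:0, d:1, e:2, f:2, g:1, h:4, i:1, j:2, k:2, l:2, m:5, n:1
Odd-degree vertices: b, d, g, i, m, n.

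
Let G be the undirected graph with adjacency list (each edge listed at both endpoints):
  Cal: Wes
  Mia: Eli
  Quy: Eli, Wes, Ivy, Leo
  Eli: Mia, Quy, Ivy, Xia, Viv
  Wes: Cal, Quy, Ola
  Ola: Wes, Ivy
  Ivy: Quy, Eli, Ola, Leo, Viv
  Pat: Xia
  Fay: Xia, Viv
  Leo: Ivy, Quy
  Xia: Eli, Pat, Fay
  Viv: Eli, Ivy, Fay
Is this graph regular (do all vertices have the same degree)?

Degrees: Cal:1, Mia:1, Quy:4, Eli:5, Wes:3, Ola:2, Ivy:5, Pat:1, Fay:2, Leo:2, Xia:3, Viv:3
Vertex Cal has degree 1 while Eli has degree 5, so the graph is not regular.

No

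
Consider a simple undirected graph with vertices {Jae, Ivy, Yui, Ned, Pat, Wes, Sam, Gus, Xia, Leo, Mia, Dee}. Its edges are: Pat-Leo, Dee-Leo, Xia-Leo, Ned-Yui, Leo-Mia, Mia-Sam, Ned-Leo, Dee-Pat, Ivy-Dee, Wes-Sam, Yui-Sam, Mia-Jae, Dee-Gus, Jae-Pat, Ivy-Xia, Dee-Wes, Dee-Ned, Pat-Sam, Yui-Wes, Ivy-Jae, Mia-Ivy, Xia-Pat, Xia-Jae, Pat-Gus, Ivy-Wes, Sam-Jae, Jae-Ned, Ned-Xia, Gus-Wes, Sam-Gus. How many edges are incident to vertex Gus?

Neighbors of Gus: Pat, Wes, Sam, Dee.

4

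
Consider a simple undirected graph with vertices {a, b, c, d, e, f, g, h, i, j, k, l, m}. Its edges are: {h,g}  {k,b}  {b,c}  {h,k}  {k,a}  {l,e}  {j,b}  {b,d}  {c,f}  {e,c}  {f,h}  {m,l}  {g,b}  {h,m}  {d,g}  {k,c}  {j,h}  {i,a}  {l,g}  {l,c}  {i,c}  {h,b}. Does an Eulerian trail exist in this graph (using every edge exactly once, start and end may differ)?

Yes

Degrees: a:2, b:6, c:6, d:2, e:2, f:2, g:4, h:6, i:2, j:2, k:4, l:4, m:2
Odd-degree vertices: none (0 total).
With 0 odd-degree vertices and all edges in one connected piece, an Eulerian trail exists.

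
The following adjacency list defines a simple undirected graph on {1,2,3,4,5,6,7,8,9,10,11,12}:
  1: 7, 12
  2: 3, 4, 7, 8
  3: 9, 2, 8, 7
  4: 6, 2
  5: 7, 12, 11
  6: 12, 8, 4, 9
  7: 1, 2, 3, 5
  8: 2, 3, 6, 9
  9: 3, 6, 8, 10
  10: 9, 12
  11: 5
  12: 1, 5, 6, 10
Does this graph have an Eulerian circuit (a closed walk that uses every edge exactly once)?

Degrees: 1:2, 2:4, 3:4, 4:2, 5:3, 6:4, 7:4, 8:4, 9:4, 10:2, 11:1, 12:4
5, 11 have odd degree; an Eulerian circuit needs every degree to be even, so none exists.

No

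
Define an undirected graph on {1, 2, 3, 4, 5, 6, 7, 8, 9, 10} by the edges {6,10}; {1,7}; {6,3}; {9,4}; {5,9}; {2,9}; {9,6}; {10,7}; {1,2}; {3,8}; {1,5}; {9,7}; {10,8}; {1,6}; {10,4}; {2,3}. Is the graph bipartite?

Yes

Partition the vertices as {2, 4, 5, 6, 7, 8} vs {1, 3, 9, 10}. Each listed edge has one endpoint in each part, so the graph is bipartite.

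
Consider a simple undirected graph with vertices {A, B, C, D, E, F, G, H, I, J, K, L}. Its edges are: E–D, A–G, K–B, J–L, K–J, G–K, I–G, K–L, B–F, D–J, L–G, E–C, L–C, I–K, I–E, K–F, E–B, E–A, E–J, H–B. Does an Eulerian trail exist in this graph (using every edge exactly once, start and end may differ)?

Yes

Degrees: A:2, B:4, C:2, D:2, E:6, F:2, G:4, H:1, I:3, J:4, K:6, L:4
Odd-degree vertices: H, I (2 total).
The non-isolated vertices are connected and exactly 2 have odd degree, so an Eulerian trail exists (from H to I).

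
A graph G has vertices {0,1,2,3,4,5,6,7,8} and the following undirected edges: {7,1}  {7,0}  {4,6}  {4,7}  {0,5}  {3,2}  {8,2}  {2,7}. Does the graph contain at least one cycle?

The graph has 9 vertices, 8 edges, and 1 connected component.
Since 8 = 9 - 1, the graph is a forest and contains no cycle.

No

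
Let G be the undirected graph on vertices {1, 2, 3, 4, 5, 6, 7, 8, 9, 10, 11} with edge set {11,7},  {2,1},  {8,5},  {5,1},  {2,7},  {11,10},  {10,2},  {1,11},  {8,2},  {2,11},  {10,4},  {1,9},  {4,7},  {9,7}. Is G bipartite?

The cycle 10-2-11-10 has length 3, which is odd, so the graph is not bipartite.

No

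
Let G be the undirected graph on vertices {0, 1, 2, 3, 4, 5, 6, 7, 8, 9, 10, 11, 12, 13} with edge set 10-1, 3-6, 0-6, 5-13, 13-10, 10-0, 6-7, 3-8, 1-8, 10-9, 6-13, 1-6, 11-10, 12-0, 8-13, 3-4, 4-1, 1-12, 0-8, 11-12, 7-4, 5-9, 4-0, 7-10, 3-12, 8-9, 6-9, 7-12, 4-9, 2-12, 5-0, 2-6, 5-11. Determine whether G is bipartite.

Yes

A valid 2-coloring puts {4, 5, 6, 8, 10, 12} on one side and {0, 1, 2, 3, 7, 9, 11, 13} on the other; every edge crosses between the two sides.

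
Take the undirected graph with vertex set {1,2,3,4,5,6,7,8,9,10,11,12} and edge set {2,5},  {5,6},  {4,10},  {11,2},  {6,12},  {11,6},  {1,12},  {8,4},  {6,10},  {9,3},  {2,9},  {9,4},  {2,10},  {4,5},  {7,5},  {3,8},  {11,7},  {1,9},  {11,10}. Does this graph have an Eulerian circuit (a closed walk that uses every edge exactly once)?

Degrees: 1:2, 2:4, 3:2, 4:4, 5:4, 6:4, 7:2, 8:2, 9:4, 10:4, 11:4, 12:2
All degrees are even and the non-isolated vertices are connected — an Eulerian circuit exists.

Yes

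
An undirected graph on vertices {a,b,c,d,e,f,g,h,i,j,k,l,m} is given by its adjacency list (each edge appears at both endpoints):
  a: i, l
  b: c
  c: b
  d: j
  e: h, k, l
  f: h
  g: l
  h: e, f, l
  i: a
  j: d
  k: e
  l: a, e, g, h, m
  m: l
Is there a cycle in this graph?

|V| = 13, |E| = 11, number of components = 3.
Since 11 > 13 - 3, a cycle must exist; for instance l-h-e-l.

Yes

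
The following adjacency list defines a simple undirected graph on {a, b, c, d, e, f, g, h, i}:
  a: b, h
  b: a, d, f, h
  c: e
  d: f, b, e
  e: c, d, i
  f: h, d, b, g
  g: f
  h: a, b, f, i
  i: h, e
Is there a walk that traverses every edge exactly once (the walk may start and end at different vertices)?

No

Degrees: a:2, b:4, c:1, d:3, e:3, f:4, g:1, h:4, i:2
Odd-degree vertices: c, d, e, g (4 total).
With 4 odd-degree vertices (more than two), no single trail can use every edge.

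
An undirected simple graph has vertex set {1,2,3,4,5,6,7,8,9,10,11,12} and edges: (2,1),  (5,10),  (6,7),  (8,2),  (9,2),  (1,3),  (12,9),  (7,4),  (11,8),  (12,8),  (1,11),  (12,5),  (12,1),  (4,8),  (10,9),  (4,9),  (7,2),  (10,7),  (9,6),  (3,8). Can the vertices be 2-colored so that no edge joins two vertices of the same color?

A valid 2-coloring puts {2, 3, 4, 6, 10, 11, 12} on one side and {1, 5, 7, 8, 9} on the other; every edge crosses between the two sides.

Yes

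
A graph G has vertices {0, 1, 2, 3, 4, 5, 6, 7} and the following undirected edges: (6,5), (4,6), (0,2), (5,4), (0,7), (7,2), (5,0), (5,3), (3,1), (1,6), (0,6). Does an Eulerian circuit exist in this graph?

Yes

Degrees: 0:4, 1:2, 2:2, 3:2, 4:2, 5:4, 6:4, 7:2
All degrees are even and the non-isolated vertices are connected — an Eulerian circuit exists.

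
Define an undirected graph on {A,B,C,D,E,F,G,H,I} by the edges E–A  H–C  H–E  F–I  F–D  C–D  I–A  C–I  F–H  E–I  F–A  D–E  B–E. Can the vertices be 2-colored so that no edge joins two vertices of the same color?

No

The cycle F-A-I-F has length 3, which is odd, so the graph is not bipartite.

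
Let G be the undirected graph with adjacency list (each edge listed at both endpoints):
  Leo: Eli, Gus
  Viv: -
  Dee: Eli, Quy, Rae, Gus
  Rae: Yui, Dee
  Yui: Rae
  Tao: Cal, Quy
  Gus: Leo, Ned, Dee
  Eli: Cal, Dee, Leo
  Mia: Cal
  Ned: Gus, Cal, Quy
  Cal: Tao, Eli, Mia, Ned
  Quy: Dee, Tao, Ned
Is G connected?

Component: {Viv}
Component: {Leo, Dee, Rae, Yui, Tao, Gus, Eli, Mia, Ned, Cal, Quy}
There are 2 separate components, so the graph is not connected.

No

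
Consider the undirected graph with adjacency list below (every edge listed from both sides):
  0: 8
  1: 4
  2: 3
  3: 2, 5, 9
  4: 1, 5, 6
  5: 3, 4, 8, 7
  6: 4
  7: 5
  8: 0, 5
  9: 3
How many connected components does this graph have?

1

Component: {0, 1, 2, 3, 4, 5, 6, 7, 8, 9}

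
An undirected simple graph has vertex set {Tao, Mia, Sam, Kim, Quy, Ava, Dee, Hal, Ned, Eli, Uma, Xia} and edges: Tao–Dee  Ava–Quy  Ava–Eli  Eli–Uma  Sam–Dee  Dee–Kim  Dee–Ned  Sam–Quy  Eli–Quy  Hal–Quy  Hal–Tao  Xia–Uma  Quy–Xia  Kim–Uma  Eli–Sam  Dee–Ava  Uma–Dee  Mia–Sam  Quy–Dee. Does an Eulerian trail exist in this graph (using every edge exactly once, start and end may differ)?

Degrees: Tao:2, Mia:1, Sam:4, Kim:2, Quy:6, Ava:3, Dee:7, Hal:2, Ned:1, Eli:4, Uma:4, Xia:2
Odd-degree vertices: Mia, Ava, Dee, Ned (4 total).
With 4 odd-degree vertices (more than two), no single trail can use every edge.

No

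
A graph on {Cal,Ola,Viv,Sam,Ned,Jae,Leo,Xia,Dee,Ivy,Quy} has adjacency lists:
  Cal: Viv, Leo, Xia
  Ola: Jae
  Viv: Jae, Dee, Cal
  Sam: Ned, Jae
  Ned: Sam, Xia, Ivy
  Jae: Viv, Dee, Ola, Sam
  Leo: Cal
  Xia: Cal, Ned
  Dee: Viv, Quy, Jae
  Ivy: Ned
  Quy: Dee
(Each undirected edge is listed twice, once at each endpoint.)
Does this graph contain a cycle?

The graph has 11 vertices, 12 edges, and 1 connected component.
One cycle is Cal-Xia-Ned-Sam-Jae-Viv-Cal.

Yes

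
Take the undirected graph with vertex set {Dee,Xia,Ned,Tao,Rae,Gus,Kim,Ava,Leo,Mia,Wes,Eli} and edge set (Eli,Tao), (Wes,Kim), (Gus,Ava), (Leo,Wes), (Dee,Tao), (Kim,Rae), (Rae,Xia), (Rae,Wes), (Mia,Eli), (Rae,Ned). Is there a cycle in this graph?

|V| = 12, |E| = 10, number of components = 3.
Since 10 > 12 - 3, a cycle must exist; for instance Rae-Kim-Wes-Rae.

Yes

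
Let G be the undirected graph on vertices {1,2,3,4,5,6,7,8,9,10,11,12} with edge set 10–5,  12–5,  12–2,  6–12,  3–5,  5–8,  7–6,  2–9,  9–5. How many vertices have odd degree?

6

Degrees: 1:0, 2:2, 3:1, 4:0, 5:5, 6:2, 7:1, 8:1, 9:2, 10:1, 11:0, 12:3
Odd-degree vertices: 3, 5, 7, 8, 10, 12.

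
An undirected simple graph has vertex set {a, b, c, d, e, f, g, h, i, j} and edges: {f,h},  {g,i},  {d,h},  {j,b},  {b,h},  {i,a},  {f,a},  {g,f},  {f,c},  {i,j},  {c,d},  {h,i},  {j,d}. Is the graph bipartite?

Yes

Color {b, d, e, f, i} black and {a, c, g, h, j} white. No edge joins two same-colored vertices, so the graph is bipartite.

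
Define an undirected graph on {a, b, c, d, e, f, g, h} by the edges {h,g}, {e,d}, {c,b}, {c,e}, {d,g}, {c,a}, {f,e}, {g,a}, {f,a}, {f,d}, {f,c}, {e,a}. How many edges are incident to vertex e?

Neighbors of e: a, c, d, f.

4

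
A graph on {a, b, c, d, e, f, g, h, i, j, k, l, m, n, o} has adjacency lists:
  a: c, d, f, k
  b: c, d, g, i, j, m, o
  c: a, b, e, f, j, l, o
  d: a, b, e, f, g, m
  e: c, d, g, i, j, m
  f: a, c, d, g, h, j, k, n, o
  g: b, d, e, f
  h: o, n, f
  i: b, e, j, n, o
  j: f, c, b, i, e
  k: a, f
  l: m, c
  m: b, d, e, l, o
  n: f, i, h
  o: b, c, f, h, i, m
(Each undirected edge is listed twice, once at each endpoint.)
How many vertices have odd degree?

Degrees: a:4, b:7, c:7, d:6, e:6, f:9, g:4, h:3, i:5, j:5, k:2, l:2, m:5, n:3, o:6
Odd-degree vertices: b, c, f, h, i, j, m, n.

8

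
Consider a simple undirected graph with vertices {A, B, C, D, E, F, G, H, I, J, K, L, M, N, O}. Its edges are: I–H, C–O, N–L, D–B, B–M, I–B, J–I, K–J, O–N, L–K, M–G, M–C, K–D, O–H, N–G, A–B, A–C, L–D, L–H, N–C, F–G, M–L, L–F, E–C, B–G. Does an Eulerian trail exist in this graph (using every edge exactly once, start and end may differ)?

No

Degrees: A:2, B:5, C:5, D:3, E:1, F:2, G:4, H:3, I:3, J:2, K:3, L:6, M:4, N:4, O:3
Odd-degree vertices: B, C, D, E, H, I, K, O (8 total).
An Eulerian trail requires 0 or 2 odd-degree vertices; here there are 8.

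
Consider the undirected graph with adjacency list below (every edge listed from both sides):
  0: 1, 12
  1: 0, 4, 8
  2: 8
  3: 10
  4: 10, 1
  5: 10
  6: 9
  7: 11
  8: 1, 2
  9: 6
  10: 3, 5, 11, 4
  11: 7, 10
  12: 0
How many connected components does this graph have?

Component: {6, 9}
Component: {0, 1, 2, 3, 4, 5, 7, 8, 10, 11, 12}

2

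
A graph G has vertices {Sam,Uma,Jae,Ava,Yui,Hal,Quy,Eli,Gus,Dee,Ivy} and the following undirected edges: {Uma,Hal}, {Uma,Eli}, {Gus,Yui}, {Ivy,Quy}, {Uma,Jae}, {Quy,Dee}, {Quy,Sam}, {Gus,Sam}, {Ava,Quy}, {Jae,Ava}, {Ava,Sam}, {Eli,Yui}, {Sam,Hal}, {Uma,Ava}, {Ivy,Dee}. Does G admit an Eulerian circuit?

Degrees: Sam:4, Uma:4, Jae:2, Ava:4, Yui:2, Hal:2, Quy:4, Eli:2, Gus:2, Dee:2, Ivy:2
All degrees are even and the non-isolated vertices are connected — an Eulerian circuit exists.

Yes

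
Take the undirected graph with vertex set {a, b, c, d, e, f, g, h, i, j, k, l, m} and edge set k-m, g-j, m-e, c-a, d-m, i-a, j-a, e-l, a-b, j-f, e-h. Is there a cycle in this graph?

No

The graph has 13 vertices, 11 edges, and 2 connected components.
A forest on 13 vertices with 2 components has exactly 11 edges, which matches — so no cycle.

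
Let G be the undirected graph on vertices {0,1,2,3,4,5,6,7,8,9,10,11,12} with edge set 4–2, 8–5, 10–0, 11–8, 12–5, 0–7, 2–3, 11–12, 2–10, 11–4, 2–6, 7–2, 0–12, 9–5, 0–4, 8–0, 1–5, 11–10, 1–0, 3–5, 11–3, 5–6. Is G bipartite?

Partition the vertices as {1, 3, 4, 6, 7, 8, 9, 10, 12} vs {0, 2, 5, 11}. Each listed edge has one endpoint in each part, so the graph is bipartite.

Yes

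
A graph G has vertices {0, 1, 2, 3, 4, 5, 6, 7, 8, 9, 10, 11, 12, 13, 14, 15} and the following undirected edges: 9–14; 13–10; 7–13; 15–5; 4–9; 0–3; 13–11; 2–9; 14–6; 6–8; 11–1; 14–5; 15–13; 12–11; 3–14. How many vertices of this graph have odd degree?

10

Degrees: 0:1, 1:1, 2:1, 3:2, 4:1, 5:2, 6:2, 7:1, 8:1, 9:3, 10:1, 11:3, 12:1, 13:4, 14:4, 15:2
Odd-degree vertices: 0, 1, 2, 4, 7, 8, 9, 10, 11, 12.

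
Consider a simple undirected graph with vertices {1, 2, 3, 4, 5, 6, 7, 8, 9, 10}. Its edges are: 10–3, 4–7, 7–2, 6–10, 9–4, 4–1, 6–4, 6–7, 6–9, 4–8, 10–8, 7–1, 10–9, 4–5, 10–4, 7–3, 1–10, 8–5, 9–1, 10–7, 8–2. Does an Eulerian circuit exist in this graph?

Degrees: 1:4, 2:2, 3:2, 4:7, 5:2, 6:4, 7:6, 8:4, 9:4, 10:7
4, 10 have odd degree; an Eulerian circuit needs every degree to be even, so none exists.

No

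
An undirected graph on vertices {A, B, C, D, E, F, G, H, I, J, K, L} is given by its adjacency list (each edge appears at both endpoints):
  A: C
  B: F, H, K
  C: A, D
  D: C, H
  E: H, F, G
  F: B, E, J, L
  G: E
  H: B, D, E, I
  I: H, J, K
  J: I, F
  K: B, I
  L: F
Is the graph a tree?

The graph has 12 vertices and 14 edges.
Connected but with 14 > 11 edges, so it has a cycle and is not a tree.

No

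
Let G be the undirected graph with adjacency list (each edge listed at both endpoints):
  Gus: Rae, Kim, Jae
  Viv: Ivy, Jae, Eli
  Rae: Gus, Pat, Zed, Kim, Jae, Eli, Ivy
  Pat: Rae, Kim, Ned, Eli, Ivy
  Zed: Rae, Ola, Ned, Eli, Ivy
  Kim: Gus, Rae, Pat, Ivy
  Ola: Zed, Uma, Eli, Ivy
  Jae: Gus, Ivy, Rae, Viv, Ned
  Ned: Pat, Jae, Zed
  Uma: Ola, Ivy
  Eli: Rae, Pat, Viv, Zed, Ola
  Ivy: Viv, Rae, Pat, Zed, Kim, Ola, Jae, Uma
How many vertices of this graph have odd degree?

8

Degrees: Gus:3, Viv:3, Rae:7, Pat:5, Zed:5, Kim:4, Ola:4, Jae:5, Ned:3, Uma:2, Eli:5, Ivy:8
Odd-degree vertices: Gus, Viv, Rae, Pat, Zed, Jae, Ned, Eli.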